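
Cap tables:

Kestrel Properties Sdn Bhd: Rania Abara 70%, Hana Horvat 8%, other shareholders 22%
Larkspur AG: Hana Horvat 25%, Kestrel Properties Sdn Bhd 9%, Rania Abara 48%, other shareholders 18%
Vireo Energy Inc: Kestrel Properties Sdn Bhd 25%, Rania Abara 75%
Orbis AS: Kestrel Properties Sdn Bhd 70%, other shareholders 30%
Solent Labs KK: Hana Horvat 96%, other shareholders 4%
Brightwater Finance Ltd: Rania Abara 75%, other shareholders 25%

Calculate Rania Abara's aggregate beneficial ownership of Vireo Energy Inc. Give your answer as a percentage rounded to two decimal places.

92.50%

Rania reaches Vireo along 2 paths.
Via Kestrel: 70% × 25% = 17.5%.
Direct stake: 75% = 75%.
Total: 17.5% + 75% = 92.5%.
Rounded: 92.50%.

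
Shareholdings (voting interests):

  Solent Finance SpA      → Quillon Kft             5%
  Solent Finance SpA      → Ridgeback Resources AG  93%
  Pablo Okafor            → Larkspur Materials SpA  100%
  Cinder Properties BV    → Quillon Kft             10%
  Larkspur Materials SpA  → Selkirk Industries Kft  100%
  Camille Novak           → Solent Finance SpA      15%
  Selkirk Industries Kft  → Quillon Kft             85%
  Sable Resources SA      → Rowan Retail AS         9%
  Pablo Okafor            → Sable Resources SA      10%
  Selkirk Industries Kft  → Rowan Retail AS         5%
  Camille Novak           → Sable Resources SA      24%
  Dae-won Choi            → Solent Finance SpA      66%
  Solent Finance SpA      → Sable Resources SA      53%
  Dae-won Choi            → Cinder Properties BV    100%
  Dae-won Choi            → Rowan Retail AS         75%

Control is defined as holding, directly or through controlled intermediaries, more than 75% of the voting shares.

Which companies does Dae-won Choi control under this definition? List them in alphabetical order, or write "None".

Cinder Properties BV

Dae-won holds 100% of Cinder, so Dae-won controls Cinder.
No other company's threshold is met.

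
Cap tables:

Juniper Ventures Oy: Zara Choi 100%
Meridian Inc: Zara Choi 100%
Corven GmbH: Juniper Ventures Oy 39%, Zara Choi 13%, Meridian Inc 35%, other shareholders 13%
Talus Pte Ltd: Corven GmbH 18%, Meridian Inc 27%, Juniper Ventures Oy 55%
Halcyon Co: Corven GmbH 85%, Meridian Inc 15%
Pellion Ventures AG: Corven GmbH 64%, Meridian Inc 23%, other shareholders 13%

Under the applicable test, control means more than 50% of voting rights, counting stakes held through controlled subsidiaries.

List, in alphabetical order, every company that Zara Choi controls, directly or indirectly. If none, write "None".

Corven GmbH, Halcyon Co, Juniper Ventures Oy, Meridian Inc, Pellion Ventures AG, Talus Pte Ltd

Zara holds 100% of Juniper, so Zara controls Juniper.
Zara holds 100% of Meridian, so Zara controls Meridian.
Juniper and Zara and Meridian together hold 39% + 13% + 35% = 87% of Corven, so Zara controls Corven.
Corven and Meridian and Juniper together hold 18% + 27% + 55% = 100% of Talus, so Zara controls Talus.
Corven and Meridian together hold 85% + 15% = 100% of Halcyon, so Zara controls Halcyon.
Corven and Meridian together hold 64% + 23% = 87% of Pellion, so Zara controls Pellion.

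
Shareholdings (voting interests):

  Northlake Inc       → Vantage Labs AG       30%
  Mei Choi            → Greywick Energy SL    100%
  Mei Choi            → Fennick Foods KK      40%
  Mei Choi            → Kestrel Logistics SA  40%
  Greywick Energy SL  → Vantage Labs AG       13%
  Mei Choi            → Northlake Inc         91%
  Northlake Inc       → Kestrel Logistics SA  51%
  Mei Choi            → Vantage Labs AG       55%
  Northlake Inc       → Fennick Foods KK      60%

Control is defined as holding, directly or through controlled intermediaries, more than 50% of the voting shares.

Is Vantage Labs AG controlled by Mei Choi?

Yes

Mei holds 100% of Greywick, so Mei controls Greywick.
Mei holds 91% of Northlake, so Mei controls Northlake.
Northlake and Mei and Greywick together hold 30% + 55% + 13% = 98% of Vantage, so Mei controls Vantage.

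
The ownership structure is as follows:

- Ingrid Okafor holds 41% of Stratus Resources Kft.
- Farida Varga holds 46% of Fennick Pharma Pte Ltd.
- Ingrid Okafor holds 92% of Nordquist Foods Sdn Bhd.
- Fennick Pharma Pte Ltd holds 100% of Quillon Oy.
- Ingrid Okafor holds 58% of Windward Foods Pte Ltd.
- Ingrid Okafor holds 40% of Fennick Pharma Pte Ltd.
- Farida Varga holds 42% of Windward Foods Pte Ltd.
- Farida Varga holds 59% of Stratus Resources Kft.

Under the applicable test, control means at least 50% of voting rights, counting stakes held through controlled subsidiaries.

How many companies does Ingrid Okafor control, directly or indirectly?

Ingrid holds 58% of Windward, so Ingrid controls Windward.
Ingrid holds 92% of Nordquist, so Ingrid controls Nordquist.
No other company's threshold is met.
Ingrid controls 2 companies.

2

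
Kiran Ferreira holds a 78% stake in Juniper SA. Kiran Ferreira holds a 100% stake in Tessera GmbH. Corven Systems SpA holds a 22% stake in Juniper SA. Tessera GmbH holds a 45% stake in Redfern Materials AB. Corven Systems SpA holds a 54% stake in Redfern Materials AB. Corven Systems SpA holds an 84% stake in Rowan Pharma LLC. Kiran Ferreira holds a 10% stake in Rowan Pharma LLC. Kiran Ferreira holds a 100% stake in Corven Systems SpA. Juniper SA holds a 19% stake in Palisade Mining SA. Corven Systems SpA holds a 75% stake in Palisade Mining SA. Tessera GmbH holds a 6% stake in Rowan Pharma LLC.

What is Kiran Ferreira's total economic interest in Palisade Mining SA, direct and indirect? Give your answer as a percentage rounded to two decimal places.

94.00%

Kiran reaches Palisade along 3 paths.
Via Corven: 100% × 75% = 75%.
Via Corven → Juniper: 100% × 22% × 19% = 4.18%.
Via Juniper: 78% × 19% = 14.82%.
Total: 75% + 4.18% + 14.82% = 94%.
Rounded: 94.00%.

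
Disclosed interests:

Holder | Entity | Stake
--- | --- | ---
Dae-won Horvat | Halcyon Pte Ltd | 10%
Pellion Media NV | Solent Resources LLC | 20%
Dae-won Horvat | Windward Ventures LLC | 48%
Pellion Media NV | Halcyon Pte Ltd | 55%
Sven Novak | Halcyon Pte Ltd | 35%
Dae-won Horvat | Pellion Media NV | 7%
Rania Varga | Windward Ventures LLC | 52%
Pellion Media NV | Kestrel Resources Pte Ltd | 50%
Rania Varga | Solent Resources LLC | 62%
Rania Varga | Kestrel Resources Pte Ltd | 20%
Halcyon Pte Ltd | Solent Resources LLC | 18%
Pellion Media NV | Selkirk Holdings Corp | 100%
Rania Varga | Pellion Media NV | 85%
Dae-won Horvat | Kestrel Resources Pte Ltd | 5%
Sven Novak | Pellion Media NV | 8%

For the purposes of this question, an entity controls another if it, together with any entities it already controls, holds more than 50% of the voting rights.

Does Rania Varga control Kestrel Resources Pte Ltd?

Rania holds 85% of Pellion, so Rania controls Pellion.
Pellion and Rania together hold 50% + 20% = 70% of Kestrel, so Rania controls Kestrel.

Yes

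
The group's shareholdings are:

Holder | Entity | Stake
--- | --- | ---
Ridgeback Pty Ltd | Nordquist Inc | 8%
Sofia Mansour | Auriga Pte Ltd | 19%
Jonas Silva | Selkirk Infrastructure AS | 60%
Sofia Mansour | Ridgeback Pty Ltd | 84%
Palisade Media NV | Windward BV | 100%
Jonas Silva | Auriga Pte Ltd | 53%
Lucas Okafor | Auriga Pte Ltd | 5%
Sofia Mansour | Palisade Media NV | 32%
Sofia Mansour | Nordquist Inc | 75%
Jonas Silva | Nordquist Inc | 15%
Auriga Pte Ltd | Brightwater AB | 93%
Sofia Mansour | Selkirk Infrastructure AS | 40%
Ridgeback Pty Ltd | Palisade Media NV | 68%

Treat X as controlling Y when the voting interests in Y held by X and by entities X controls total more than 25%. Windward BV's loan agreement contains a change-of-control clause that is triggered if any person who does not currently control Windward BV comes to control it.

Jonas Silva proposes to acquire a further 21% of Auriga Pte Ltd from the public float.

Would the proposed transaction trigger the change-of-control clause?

The purchase changes only Jonas's holdings, so Jonas is the only person who could newly come to control Windward.
Jonas holds 60% of Selkirk, so Jonas controls Selkirk.
Jonas holds 53% of Auriga, so Jonas controls Auriga.
Auriga holds 93% of Brightwater, so Jonas controls Brightwater.
Neither Jonas nor any entity Jonas controls holds any voting interest in Windward.
So before the transaction, Jonas does not control Windward.
After the purchase, Jonas's direct stake in Auriga rises to 53% + 21% = 74%.
Jonas holds 74% of Auriga, so Jonas controls Auriga.
After the transaction, neither Jonas nor any entity Jonas controls holds a voting interest in Windward, so Jonas still does not control it.
No new person acquires control, so the clause is not triggered.

No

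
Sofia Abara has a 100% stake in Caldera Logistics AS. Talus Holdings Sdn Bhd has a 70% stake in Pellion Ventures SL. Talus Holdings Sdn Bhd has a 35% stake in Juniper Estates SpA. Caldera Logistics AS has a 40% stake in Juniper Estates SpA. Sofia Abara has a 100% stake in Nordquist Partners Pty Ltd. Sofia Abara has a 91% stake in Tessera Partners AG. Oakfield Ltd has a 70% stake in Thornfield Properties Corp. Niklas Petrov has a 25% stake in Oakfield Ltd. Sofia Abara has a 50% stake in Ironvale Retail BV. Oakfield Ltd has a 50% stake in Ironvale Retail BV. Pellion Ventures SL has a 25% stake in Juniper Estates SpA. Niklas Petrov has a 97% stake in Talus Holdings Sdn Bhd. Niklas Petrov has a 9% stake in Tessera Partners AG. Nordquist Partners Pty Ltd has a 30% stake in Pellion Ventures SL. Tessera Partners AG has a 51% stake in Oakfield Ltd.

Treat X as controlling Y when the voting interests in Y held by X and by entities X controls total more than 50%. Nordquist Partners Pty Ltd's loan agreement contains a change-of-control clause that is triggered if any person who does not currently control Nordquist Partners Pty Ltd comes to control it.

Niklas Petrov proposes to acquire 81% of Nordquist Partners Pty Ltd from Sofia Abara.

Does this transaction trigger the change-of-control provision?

The purchase adds only to Niklas's holdings (Sofia's stake shrinks), so Niklas is the only person who could newly come to control Nordquist.
Niklas holds 97% of Talus, so Niklas controls Talus.
Talus holds 70% of Pellion, so Niklas controls Pellion.
Pellion and Talus together hold 25% + 35% = 60% of Juniper, so Niklas controls Juniper.
Neither Niklas nor any entity Niklas controls holds any voting interest in Nordquist.
So before the transaction, Niklas does not control Nordquist.
After the purchase, Niklas holds 81% of Nordquist directly, and Sofia's stake falls to 19%.
Niklas holds 81% of Nordquist, so Niklas controls Nordquist.
Niklas did not control Nordquist before and does after, so the clause is triggered.

Yes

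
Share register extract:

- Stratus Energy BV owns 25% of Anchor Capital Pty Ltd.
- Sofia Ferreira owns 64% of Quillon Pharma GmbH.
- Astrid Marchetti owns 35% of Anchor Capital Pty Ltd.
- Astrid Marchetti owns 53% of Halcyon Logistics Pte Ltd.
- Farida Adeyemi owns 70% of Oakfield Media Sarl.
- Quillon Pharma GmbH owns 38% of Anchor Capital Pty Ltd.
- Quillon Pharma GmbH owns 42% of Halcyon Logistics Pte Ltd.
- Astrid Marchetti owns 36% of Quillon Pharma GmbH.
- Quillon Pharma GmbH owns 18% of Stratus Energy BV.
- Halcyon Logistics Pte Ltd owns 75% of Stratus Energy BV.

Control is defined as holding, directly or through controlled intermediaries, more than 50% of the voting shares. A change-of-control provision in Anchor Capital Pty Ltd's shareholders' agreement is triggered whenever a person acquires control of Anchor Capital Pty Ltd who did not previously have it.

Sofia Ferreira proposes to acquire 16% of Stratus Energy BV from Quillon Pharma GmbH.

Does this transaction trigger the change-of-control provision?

The purchase adds only to Sofia's holdings (Quillon's stake shrinks), so Sofia is the only person who could newly come to control Anchor.
Sofia holds 64% of Quillon, so Sofia controls Quillon.
In Anchor, Sofia's side holds only 38%, not > 50%.
So before the transaction, Sofia does not control Anchor.
After the purchase, Sofia holds 16% of Stratus directly, and Quillon's stake falls to 2%.
Sofia's side now holds 2% + 16% = 18% of Stratus, not > 50%, so Sofia still does not control Stratus.
After the transaction, Sofia's side holds 38% of Anchor, not > 50%, so Sofia still does not control Anchor.
No new person acquires control, so the clause is not triggered.

No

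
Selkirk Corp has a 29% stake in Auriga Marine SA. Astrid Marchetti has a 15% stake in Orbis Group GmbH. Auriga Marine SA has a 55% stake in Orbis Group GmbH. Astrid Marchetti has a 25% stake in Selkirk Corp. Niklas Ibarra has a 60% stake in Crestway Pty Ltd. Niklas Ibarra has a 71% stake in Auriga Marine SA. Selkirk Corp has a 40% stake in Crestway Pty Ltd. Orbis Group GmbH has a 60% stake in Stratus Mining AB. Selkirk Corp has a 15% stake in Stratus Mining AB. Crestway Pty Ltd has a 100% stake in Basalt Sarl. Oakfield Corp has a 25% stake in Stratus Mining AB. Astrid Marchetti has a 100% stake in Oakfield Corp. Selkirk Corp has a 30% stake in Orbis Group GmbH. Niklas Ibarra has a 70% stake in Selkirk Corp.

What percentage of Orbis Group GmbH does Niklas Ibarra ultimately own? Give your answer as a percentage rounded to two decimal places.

Niklas reaches Orbis along 3 paths.
Via Auriga: 71% × 55% = 39.05%.
Via Selkirk → Auriga: 70% × 29% × 55% = 11.165%.
Via Selkirk: 70% × 30% = 21%.
Total: 39.05% + 11.165% + 21% = 71.215%.
Rounded: 71.22%.

71.22%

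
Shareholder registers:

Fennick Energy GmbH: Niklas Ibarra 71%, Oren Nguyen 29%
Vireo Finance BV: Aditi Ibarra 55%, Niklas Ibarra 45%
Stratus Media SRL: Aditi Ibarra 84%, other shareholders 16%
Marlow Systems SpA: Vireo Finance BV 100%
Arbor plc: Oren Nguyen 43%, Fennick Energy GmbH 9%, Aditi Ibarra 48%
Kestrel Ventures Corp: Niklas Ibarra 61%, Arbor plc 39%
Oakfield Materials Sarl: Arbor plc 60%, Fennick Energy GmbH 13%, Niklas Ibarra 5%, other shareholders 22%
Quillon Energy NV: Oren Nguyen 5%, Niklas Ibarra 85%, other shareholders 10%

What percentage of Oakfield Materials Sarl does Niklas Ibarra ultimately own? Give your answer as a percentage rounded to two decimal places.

Niklas reaches Oakfield along 3 paths.
Via Fennick → Arbor: 71% × 9% × 60% = 3.834%.
Via Fennick: 71% × 13% = 9.23%.
Direct stake: 5% = 5%.
Total: 3.834% + 9.23% + 5% = 18.064%.
Rounded: 18.06%.

18.06%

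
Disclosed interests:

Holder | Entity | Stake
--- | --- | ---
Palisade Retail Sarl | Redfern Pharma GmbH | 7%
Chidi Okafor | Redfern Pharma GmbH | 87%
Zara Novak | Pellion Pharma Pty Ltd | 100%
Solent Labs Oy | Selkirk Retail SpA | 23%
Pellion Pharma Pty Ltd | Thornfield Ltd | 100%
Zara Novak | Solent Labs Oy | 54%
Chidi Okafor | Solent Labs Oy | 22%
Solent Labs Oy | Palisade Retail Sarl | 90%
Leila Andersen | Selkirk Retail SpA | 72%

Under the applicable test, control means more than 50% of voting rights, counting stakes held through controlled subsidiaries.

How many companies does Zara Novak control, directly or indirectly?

4

Zara holds 54% of Solent, so Zara controls Solent.
Zara holds 100% of Pellion, so Zara controls Pellion.
Pellion holds 100% of Thornfield, so Zara controls Thornfield.
Solent holds 90% of Palisade, so Zara controls Palisade.
No other company's threshold is met.
Zara controls 4 companies.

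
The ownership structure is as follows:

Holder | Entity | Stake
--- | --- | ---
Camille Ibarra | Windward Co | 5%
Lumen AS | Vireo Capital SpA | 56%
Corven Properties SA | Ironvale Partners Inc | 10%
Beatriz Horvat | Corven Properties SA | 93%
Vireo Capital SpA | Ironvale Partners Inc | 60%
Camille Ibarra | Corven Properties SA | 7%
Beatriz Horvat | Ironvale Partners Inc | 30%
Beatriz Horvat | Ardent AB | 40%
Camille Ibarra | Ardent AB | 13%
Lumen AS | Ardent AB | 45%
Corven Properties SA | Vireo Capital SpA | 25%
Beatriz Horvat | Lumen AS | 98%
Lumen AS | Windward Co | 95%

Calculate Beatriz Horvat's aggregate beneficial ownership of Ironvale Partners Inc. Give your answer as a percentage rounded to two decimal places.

86.18%

Beatriz reaches Ironvale along 4 paths.
Via Corven → Vireo: 93% × 25% × 60% = 13.95%.
Via Lumen → Vireo: 98% × 56% × 60% = 32.928%.
Direct stake: 30% = 30%.
Via Corven: 93% × 10% = 9.3%.
Total: 13.95% + 32.928% + 30% + 9.3% = 86.178%.
Rounded: 86.18%.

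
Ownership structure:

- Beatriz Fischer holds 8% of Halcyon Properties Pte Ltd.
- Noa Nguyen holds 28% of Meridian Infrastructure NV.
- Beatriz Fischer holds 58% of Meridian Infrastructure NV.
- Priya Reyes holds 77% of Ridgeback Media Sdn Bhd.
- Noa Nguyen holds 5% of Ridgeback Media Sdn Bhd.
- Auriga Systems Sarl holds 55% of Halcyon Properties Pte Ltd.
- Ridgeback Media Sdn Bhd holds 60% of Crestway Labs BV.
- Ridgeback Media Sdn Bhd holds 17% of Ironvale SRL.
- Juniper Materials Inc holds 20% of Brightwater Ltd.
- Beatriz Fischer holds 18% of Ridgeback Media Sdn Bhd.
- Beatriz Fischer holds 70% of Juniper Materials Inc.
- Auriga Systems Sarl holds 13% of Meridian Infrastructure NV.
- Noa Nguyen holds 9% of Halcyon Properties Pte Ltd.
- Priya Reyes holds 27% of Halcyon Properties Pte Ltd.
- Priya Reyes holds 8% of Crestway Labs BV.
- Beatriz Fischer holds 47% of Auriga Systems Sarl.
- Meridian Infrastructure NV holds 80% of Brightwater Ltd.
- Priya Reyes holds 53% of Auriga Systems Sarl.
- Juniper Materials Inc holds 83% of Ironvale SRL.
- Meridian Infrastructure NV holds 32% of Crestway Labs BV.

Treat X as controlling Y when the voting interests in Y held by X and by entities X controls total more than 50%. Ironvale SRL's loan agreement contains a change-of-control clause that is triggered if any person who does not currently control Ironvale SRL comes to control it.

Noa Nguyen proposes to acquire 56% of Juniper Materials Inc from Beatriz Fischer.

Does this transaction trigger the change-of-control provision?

The purchase adds only to Noa's holdings (Beatriz's stake shrinks), so Noa is the only person who could newly come to control Ironvale.
Noa's largest direct stake is 28% in Meridian, which does not meet the threshold, so Noa controls no company.
Neither Noa nor any entity Noa controls holds any voting interest in Ironvale.
So before the transaction, Noa does not control Ironvale.
After the purchase, Noa holds 56% of Juniper directly, and Beatriz's stake falls to 14%.
Noa holds 56% of Juniper, so Noa controls Juniper.
Juniper holds 83% of Ironvale, so Noa controls Ironvale.
Noa did not control Ironvale before and does after, so the clause is triggered.

Yes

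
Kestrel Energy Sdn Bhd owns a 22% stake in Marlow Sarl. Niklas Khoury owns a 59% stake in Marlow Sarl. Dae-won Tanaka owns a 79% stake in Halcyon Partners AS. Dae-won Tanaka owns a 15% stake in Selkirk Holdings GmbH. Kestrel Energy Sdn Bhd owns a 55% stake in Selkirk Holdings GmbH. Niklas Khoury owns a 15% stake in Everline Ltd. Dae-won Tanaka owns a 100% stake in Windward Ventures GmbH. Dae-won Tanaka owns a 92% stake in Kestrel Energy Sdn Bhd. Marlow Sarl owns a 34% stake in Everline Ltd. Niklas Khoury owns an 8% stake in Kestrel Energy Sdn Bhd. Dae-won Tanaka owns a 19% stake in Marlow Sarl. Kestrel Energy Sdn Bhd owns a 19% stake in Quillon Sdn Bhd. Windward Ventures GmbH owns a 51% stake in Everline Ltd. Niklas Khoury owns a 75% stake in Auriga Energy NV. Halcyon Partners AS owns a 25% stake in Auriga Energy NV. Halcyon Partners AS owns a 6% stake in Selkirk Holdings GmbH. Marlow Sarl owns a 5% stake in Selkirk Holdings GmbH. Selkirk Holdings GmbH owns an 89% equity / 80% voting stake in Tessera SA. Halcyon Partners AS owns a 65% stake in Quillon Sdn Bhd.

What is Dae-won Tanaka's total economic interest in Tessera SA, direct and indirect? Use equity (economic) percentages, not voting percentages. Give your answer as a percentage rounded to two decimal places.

64.35%

Dae-won reaches Tessera along 5 paths.
Via Kestrel → Selkirk: 92% × 55% × 89% = 45.034%.
Via Halcyon → Selkirk: 79% × 6% × 89% = 4.2186%.
Via Selkirk: 15% × 89% = 13.35%.
Via Marlow → Selkirk: 19% × 5% × 89% = 0.8455%.
Via Kestrel → Marlow → Selkirk: 92% × 22% × 5% × 89% = 0.90068%.
Total: 45.034% + 4.2186% + 13.35% + 0.8455% + 0.90068% = 64.34878%.
Rounded: 64.35%.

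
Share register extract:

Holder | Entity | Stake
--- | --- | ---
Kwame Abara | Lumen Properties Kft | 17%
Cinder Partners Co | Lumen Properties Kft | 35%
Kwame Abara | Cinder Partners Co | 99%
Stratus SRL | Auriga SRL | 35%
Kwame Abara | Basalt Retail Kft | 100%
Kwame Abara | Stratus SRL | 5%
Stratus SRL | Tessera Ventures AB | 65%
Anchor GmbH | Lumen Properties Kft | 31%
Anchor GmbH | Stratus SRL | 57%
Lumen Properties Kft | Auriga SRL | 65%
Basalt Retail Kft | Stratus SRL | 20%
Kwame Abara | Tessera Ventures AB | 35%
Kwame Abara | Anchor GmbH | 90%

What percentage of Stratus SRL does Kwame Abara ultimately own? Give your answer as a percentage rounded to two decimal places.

76.30%

Kwame reaches Stratus along 3 paths.
Via Basalt: 100% × 20% = 20%.
Direct stake: 5% = 5%.
Via Anchor: 90% × 57% = 51.3%.
Total: 20% + 5% + 51.3% = 76.3%.
Rounded: 76.30%.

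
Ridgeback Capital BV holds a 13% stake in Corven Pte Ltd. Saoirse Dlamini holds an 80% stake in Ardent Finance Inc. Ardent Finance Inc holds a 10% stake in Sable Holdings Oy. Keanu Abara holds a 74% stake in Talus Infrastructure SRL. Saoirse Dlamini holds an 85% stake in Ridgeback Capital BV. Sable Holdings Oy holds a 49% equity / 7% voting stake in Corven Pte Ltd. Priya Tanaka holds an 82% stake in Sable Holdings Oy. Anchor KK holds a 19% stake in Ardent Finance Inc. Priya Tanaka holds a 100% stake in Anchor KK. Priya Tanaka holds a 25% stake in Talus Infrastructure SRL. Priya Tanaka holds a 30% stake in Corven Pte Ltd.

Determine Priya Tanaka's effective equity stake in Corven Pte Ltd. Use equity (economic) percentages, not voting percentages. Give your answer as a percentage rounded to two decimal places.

Priya reaches Corven along 3 paths.
Via Sable: 82% × 49% = 40.18%.
Via Anchor → Ardent → Sable: 100% × 19% × 10% × 49% = 0.931%.
Direct stake: 30% = 30%.
Total: 40.18% + 0.931% + 30% = 71.111%.
Rounded: 71.11%.

71.11%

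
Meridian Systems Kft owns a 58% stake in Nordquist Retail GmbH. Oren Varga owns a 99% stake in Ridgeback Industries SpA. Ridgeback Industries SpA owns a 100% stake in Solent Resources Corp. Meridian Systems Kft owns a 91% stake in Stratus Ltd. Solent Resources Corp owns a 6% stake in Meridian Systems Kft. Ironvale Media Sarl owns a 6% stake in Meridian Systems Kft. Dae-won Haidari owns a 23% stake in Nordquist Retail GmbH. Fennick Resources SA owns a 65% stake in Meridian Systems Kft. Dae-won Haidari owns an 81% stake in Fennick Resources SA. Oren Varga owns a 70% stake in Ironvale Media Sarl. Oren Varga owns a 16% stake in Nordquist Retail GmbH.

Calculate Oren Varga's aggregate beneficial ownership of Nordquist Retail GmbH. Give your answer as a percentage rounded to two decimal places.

21.88%

Oren reaches Nordquist along 3 paths.
Via Ridgeback → Solent → Meridian: 99% × 100% × 6% × 58% = 3.4452%.
Via Ironvale → Meridian: 70% × 6% × 58% = 2.436%.
Direct stake: 16% = 16%.
Total: 3.4452% + 2.436% + 16% = 21.8812%.
Rounded: 21.88%.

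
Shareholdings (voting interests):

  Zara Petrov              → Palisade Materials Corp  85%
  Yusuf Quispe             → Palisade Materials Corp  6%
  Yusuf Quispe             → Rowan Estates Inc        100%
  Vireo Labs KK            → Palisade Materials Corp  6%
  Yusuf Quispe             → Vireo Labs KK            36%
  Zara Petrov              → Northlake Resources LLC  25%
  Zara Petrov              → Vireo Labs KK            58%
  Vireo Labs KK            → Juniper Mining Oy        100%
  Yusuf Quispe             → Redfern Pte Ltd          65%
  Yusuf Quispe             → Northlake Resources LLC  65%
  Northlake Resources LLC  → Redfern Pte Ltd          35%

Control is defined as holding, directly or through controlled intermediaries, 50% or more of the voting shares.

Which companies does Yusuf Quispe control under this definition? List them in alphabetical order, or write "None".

Northlake Resources LLC, Redfern Pte Ltd, Rowan Estates Inc

Yusuf holds 65% of Northlake, so Yusuf controls Northlake.
Northlake and Yusuf together hold 35% + 65% = 100% of Redfern, so Yusuf controls Redfern.
Yusuf holds 100% of Rowan, so Yusuf controls Rowan.
No other company's threshold is met.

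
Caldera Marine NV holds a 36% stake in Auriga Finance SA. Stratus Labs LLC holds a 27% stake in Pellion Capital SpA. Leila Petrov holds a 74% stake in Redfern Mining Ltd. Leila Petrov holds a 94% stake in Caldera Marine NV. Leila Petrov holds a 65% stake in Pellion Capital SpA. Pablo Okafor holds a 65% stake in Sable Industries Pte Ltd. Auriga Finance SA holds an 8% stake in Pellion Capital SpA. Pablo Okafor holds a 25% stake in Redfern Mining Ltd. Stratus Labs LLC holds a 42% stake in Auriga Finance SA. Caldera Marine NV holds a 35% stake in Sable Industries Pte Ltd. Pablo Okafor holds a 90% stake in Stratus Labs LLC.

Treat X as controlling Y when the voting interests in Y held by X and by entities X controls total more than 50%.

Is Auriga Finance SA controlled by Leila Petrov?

No

Leila holds 74% of Redfern, so Leila controls Redfern.
Leila holds 94% of Caldera, so Leila controls Caldera.
Leila holds 65% of Pellion, so Leila controls Pellion.
In Auriga, Leila's side holds only 36%, not > 50%.
So Leila does not control Auriga.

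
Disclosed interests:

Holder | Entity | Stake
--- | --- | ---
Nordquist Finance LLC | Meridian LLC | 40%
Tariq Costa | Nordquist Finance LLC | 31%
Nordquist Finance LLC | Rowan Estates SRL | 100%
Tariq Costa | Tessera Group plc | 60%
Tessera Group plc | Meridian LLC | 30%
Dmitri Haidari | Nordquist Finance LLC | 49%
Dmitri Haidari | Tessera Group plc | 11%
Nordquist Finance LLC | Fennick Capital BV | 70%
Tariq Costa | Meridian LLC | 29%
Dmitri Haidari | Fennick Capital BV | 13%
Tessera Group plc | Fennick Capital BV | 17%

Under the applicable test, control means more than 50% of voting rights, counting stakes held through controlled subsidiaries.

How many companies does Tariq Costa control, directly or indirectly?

2

Tariq holds 60% of Tessera, so Tariq controls Tessera.
Tessera and Tariq together hold 30% + 29% = 59% of Meridian, so Tariq controls Meridian.
No other company's threshold is met.
Tariq controls 2 companies.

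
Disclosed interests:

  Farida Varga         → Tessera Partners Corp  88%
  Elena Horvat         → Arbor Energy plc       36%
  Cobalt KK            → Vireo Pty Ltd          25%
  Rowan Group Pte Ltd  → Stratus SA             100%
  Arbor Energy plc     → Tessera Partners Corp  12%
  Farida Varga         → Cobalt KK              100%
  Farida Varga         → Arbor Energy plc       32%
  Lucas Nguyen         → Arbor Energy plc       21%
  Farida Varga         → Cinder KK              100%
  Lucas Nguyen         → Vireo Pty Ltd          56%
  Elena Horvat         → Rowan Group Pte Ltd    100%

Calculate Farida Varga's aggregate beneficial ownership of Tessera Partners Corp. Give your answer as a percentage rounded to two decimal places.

91.84%

Farida reaches Tessera along 2 paths.
Via Arbor: 32% × 12% = 3.84%.
Direct stake: 88% = 88%.
Total: 3.84% + 88% = 91.84%.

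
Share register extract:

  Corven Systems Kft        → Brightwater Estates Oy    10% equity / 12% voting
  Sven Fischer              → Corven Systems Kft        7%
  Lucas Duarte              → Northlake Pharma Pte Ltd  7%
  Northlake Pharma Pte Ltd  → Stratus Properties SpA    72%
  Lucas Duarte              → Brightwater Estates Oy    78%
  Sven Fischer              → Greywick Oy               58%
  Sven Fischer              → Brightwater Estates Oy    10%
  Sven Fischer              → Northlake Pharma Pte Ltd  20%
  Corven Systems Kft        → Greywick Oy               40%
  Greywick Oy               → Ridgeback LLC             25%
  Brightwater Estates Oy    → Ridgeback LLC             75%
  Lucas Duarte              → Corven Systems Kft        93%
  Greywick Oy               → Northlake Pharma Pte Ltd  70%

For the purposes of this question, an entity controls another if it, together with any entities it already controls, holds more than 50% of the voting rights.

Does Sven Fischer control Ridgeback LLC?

No

Sven holds 58% of Greywick, so Sven controls Greywick.
Greywick and Sven together hold 70% + 20% = 90% of Northlake, so Sven controls Northlake.
Northlake holds 72% of Stratus, so Sven controls Stratus.
In Ridgeback, Sven's side holds only 25%, not > 50%.
So Sven does not control Ridgeback.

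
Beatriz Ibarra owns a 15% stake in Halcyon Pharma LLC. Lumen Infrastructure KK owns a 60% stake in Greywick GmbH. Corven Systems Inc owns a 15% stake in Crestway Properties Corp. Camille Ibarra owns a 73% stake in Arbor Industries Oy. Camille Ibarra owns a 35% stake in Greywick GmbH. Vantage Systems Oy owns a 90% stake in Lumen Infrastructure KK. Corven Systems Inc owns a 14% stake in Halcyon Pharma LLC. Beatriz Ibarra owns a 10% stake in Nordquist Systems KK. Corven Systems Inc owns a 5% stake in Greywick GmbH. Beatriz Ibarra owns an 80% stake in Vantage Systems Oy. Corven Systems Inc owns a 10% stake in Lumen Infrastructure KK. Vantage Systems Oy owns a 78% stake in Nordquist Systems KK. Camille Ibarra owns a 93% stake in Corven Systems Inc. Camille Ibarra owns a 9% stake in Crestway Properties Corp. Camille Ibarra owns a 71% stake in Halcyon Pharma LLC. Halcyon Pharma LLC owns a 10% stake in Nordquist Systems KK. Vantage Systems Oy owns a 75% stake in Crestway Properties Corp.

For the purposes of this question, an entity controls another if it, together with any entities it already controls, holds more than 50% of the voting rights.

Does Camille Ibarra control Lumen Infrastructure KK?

No

Camille holds 93% of Corven, so Camille controls Corven.
Corven and Camille together hold 14% + 71% = 85% of Halcyon, so Camille controls Halcyon.
Camille holds 73% of Arbor, so Camille controls Arbor.
In Lumen, Camille's side holds only 10%, not > 50%.
So Camille does not control Lumen.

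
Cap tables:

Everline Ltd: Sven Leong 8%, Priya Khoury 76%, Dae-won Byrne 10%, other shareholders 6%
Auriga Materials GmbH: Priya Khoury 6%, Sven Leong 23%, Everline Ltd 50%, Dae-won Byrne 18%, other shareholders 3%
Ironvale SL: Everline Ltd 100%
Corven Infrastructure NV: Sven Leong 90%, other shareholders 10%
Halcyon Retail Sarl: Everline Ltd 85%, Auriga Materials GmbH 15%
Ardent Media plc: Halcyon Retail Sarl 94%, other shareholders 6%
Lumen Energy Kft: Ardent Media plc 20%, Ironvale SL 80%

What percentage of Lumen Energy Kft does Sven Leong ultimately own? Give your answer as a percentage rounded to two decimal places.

Sven reaches Lumen along 4 paths.
Via Everline → Halcyon → Ardent: 8% × 85% × 94% × 20% = 1.2784%.
Via Auriga → Halcyon → Ardent: 23% × 15% × 94% × 20% = 0.6486%.
Via Everline → Auriga → Halcyon → Ardent: 8% × 50% × 15% × 94% × 20% = 0.1128%.
Via Everline → Ironvale: 8% × 100% × 80% = 6.4%.
Total: 1.2784% + 0.6486% + 0.1128% + 6.4% = 8.4398%.
Rounded: 8.44%.

8.44%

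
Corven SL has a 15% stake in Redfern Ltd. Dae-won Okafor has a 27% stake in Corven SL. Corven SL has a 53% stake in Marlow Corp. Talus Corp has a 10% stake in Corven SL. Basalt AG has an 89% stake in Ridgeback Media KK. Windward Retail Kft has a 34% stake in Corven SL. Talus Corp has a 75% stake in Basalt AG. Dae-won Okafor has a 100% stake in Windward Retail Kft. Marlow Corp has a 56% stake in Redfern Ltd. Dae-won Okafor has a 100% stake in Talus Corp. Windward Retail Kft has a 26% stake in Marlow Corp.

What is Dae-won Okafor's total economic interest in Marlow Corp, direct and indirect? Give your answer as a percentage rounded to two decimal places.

Dae-won reaches Marlow along 4 paths.
Via Windward: 100% × 26% = 26%.
Via Talus → Corven: 100% × 10% × 53% = 5.3%.
Via Windward → Corven: 100% × 34% × 53% = 18.02%.
Via Corven: 27% × 53% = 14.31%.
Total: 26% + 5.3% + 18.02% + 14.31% = 63.63%.

63.63%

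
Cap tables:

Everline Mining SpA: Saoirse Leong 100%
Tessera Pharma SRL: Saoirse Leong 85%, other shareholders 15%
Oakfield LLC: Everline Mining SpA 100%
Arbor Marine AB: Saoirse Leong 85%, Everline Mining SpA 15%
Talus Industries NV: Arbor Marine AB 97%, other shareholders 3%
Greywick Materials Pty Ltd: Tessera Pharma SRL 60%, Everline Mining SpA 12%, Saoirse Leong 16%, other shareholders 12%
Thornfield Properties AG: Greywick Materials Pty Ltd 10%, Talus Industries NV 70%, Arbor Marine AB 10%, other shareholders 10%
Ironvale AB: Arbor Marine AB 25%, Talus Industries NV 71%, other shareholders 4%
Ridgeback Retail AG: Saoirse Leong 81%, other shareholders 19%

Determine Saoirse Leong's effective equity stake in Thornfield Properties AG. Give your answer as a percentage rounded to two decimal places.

Saoirse reaches Thornfield along 7 paths.
Via Tessera → Greywick: 85% × 60% × 10% = 5.1%.
Via Everline → Greywick: 100% × 12% × 10% = 1.2%.
Via Greywick: 16% × 10% = 1.6%.
Via Arbor → Talus: 85% × 97% × 70% = 57.715%.
Via Everline → Arbor → Talus: 100% × 15% × 97% × 70% = 10.185%.
Via Arbor: 85% × 10% = 8.5%.
Via Everline → Arbor: 100% × 15% × 10% = 1.5%.
Total: 5.1% + 1.2% + 1.6% + 57.715% + 10.185% + 8.5% + 1.5% = 85.8%.
Rounded: 85.80%.

85.80%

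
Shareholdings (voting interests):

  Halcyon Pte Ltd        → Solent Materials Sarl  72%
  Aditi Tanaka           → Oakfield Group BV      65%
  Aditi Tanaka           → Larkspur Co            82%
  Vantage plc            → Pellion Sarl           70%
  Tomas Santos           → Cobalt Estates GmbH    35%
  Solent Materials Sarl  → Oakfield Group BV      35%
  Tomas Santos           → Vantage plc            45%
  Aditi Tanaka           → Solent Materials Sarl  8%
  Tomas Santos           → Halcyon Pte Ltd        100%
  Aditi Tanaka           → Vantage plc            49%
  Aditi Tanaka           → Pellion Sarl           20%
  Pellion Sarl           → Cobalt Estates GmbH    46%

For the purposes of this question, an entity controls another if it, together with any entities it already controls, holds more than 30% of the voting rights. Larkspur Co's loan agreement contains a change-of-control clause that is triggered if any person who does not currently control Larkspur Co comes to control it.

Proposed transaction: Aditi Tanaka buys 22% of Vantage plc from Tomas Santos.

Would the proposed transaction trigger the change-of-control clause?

No

The purchase adds only to Aditi's holdings (Tomas's stake shrinks), so Aditi is the only person who could newly come to control Larkspur.
Aditi holds 82% of Larkspur, so Aditi controls Larkspur.
So Aditi already controls Larkspur before the transaction.
After the purchase, Aditi's direct stake in Vantage rises to 49% + 22% = 71%, and Tomas's stake falls to 23%.
Aditi controlled Larkspur already, so this is not a new person acquiring control; every other person's position is unchanged or reduced.
No new person acquires control, so the clause is not triggered.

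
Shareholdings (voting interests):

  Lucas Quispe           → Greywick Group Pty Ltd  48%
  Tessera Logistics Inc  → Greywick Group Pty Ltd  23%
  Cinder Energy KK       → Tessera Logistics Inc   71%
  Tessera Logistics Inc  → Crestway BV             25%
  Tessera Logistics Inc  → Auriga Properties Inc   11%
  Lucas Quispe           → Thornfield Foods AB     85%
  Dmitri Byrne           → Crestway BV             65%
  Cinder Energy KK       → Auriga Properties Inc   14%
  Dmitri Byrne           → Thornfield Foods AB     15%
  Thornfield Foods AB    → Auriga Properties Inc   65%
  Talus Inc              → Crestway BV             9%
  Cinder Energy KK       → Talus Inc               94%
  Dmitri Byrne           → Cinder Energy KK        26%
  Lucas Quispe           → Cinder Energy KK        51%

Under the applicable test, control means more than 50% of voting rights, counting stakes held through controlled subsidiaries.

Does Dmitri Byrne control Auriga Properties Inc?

Dmitri holds 65% of Crestway, so Dmitri controls Crestway.
Neither Dmitri nor any entity Dmitri controls holds any voting interest in Auriga.
So Dmitri does not control Auriga.

No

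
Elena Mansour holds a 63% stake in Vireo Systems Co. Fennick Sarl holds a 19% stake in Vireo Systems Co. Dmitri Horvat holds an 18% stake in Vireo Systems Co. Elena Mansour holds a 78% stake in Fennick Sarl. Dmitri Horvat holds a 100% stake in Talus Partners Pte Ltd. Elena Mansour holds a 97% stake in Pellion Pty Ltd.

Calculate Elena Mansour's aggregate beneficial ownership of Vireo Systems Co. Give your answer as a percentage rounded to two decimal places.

77.82%

Elena reaches Vireo along 2 paths.
Via Fennick: 78% × 19% = 14.82%.
Direct stake: 63% = 63%.
Total: 14.82% + 63% = 77.82%.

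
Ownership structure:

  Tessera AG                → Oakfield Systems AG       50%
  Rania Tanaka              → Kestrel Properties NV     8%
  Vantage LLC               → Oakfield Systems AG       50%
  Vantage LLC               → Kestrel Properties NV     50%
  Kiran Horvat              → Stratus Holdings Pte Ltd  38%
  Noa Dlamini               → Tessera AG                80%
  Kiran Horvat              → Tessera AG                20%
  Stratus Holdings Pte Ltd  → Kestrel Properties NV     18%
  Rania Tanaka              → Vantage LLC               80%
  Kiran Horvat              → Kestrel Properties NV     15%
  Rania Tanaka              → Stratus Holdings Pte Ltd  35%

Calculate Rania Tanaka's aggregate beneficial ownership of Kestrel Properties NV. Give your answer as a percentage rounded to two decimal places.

54.30%

Rania reaches Kestrel along 3 paths.
Via Stratus: 35% × 18% = 6.3%.
Via Vantage: 80% × 50% = 40%.
Direct stake: 8% = 8%.
Total: 6.3% + 40% + 8% = 54.3%.
Rounded: 54.30%.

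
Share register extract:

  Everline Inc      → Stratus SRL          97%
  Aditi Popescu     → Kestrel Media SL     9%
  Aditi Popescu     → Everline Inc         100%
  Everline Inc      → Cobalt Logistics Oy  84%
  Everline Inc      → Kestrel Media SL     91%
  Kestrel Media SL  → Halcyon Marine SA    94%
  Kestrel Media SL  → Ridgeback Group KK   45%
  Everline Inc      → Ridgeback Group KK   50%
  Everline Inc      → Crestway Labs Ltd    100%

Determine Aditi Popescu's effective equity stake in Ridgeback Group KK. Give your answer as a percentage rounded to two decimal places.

95.00%

Aditi reaches Ridgeback along 3 paths.
Via Everline → Kestrel: 100% × 91% × 45% = 40.95%.
Via Kestrel: 9% × 45% = 4.05%.
Via Everline: 100% × 50% = 50%.
Total: 40.95% + 4.05% + 50% = 95%.
Rounded: 95.00%.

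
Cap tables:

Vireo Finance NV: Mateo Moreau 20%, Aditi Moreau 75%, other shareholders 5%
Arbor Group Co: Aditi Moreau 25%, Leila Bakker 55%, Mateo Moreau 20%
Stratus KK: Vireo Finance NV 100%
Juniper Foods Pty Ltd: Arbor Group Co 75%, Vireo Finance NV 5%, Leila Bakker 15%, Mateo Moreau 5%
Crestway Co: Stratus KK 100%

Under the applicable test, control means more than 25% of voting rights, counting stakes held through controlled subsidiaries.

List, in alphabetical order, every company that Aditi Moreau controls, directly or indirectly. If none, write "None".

Aditi holds 75% of Vireo, so Aditi controls Vireo.
Vireo holds 100% of Stratus, so Aditi controls Stratus.
Stratus holds 100% of Crestway, so Aditi controls Crestway.
No other company's threshold is met.

Crestway Co, Stratus KK, Vireo Finance NV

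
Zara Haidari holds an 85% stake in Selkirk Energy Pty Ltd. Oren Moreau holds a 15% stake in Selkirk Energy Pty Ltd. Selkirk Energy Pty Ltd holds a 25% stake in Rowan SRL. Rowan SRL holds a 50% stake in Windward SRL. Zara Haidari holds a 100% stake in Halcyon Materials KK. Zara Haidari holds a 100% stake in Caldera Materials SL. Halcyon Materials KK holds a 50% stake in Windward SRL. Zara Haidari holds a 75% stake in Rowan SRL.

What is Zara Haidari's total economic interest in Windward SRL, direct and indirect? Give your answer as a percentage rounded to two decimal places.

98.13%

Zara reaches Windward along 3 paths.
Via Selkirk → Rowan: 85% × 25% × 50% = 10.625%.
Via Rowan: 75% × 50% = 37.5%.
Via Halcyon: 100% × 50% = 50%.
Total: 10.625% + 37.5% + 50% = 98.125%.
Rounded: 98.13%.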